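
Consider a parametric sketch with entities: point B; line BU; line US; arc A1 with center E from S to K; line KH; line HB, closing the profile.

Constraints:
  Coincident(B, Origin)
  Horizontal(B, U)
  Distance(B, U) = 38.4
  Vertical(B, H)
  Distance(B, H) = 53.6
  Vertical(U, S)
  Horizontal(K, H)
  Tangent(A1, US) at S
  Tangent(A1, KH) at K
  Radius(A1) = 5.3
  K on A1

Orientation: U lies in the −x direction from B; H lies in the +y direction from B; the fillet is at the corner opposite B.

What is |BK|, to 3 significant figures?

63.0

B is at the origin; B and U share the same y with |BU| = 38.4 and U on the −x side, so U = (-38.4, 0.00). B and H share the same x with |BH| = 53.6 and H on the +y side, so H = (0.00, 53.6). The virtual corner opposite B is at (-38.4, 53.6). The tangent condition forces ES to be normal to US and tangency of A1 to KH means the radius EK is perpendicular to KH, with radius 5.3, so the center E sits 5.3 in from both sides at E = (-33.1, 48.3). That places the tangent points at S = (-38.4, 48.3) on US and K = (-33.1, 53.6) on KH. Then |BK| = |K − B| = 63.0.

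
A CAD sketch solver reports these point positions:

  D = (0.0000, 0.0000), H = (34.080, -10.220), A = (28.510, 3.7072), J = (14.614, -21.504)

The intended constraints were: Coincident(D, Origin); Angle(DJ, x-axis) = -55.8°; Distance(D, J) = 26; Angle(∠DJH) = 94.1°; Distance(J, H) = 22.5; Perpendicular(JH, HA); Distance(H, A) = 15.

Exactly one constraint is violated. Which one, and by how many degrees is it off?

Perpendicular(JH, HA) — off by 8.30°.

D = (0.00, 0.00) ✓; DJ at -55.80° ✓; |DJ| = 26.00 ✓; ∠DJH = 94.10° ✓; |JH| = 22.50 ✓; ∠(JH, HA) = 81.70° ✗; |HA| = 15.00 ✓.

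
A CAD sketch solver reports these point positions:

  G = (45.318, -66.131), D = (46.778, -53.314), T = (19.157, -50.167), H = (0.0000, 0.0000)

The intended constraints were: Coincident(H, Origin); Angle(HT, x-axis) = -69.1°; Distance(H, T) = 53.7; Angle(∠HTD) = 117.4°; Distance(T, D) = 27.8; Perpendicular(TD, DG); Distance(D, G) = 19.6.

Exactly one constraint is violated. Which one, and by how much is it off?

Distance(D, G) = 19.6 — off by 6.70.

H = (0.00, 0.00) ✓; HT at -69.10° ✓; |HT| = 53.70 ✓; ∠HTD = 117.4° ✓; |TD| = 27.80 ✓; ∠(TD, DG) = 90.00° ✓; |DG| = 12.90 ✗.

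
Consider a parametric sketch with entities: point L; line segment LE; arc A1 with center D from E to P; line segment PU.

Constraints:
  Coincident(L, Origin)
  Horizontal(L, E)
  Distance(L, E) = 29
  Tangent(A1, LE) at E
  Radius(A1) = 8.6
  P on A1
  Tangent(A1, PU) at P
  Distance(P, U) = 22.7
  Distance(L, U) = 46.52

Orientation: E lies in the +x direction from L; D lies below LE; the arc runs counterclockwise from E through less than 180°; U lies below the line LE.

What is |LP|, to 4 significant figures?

25.24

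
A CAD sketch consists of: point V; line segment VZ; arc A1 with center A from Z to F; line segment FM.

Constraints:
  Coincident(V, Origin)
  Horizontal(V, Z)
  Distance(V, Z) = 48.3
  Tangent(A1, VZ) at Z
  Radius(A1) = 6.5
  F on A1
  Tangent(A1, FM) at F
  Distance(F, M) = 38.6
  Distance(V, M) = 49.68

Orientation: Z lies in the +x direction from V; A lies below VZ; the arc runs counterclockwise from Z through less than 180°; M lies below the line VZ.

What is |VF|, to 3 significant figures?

42.4

V is at the origin; V and Z share the same y with |VZ| = 48.3 and Z on the +x side, so Z = (48.3, 0.00). The tangent condition forces AZ to be normal to VZ, so A = Z + (0, -6.5) = (48.3, -6.50). Since AF ⟂ FM (tangency), |AM| = √(6.5² + 38.6²) = 39.1 regardless of where F sits on A1. So M lies on both circle(V, 49.68) and circle(A, 39.1); the below-VZ intersection is M = (28.8, -40.5). F is the foot of the tangent from M: F = (42.2, -4.25).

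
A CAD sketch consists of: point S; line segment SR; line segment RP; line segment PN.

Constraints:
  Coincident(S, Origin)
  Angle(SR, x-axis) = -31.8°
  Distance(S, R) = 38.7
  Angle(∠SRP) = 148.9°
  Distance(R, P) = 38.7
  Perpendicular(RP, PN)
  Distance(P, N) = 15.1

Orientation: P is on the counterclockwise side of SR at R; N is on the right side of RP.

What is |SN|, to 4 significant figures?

79.95

S is at the origin; SR runs at -31.8° with length 38.7, so R = 38.7·(cos -31.8°, sin -31.8°) = (32.89, -20.39). ∠SRP = 148.9°, so RP runs at -31.8° + (180° − 148.9°) = -0.7000° from the x-axis; with |RP| = 38.7, P = R + 38.7·(cos -0.7000°, sin -0.7000°) = (71.59, -20.87). RP is perpendicular to PN; with |PN| = 15.1 on the right of RP, N = P + 15.1·(-0.01222, -0.9999) = (71.40, -35.96). Then |SN| = |N − S| = 79.95.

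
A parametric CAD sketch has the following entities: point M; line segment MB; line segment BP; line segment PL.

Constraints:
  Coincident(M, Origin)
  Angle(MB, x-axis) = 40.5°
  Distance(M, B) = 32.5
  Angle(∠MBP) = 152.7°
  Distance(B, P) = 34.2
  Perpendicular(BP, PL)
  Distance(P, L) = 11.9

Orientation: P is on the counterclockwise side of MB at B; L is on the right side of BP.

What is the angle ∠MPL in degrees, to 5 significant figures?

103.30°

M is at the origin; MB runs at 40.5° with length 32.5, so B = 32.5·(cos 40.5°, sin 40.5°) = (24.713, 21.107). ∠MBP = 152.7°, so BP runs at 40.5° + (180° − 152.7°) = 67.800° from the x-axis; with |BP| = 34.2, P = B + 34.2·(cos 67.800°, sin 67.800°) = (37.635, 52.772). BP is perpendicular to PL; with |PL| = 11.9 on the right of BP, L = P + 11.9·(0.92587, -0.37784) = (48.653, 48.276). Then cos ∠MPL = PM·PL / (|PM||PL|), giving 103.30°.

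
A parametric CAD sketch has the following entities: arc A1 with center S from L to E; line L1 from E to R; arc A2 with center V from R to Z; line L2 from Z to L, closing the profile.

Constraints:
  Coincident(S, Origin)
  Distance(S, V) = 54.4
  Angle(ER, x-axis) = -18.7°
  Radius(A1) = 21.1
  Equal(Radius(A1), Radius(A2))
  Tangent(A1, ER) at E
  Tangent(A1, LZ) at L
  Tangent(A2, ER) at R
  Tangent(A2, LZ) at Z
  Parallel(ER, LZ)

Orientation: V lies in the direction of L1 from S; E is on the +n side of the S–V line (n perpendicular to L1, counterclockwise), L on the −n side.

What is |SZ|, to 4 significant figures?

58.35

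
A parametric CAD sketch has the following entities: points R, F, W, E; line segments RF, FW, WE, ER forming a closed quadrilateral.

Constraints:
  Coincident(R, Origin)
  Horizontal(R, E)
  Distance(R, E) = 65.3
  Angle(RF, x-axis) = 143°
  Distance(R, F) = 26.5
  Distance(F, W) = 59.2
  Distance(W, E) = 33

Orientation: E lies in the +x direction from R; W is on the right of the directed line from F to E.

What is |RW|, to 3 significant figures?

34.0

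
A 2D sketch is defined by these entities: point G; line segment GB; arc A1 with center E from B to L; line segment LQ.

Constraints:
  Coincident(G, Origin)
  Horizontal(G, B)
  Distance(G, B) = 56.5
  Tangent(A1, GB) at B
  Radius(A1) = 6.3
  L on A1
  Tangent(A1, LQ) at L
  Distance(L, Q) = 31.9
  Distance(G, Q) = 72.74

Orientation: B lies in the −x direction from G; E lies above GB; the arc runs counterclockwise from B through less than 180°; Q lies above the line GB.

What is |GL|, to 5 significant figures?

51.311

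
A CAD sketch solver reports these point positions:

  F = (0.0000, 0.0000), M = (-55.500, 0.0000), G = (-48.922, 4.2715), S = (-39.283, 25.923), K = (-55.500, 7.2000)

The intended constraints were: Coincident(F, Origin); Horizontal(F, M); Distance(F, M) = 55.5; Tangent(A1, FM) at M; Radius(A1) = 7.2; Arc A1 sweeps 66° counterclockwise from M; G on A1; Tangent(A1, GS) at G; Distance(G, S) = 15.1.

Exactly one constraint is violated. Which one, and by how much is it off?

Distance(G, S) = 15.1 — off by 8.60.

F = (0.00, 0.00) ✓; F.y = 0.00, M.y = 0.00 ✓; |FM| = 55.50 ✓; ∠(KM, MF) = 90.00° ✓; |KM| = 7.200 ✓; bearing(K→G) − bearing(K→M) = 66.00° ✓; |KG| = 7.200 ✓; ∠(KG, GS) = 90.00° ✓; |GS| = 23.70 ✗.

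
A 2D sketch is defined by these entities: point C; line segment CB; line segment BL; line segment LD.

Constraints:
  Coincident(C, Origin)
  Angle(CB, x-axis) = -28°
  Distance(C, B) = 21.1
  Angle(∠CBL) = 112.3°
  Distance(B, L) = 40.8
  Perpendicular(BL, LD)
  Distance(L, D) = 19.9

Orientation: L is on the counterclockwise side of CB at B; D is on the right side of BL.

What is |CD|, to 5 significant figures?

62.739

C is at the origin; CB runs at -28.0° with length 21.1, so B = 21.1·(cos -28.0°, sin -28.0°) = (18.630, -9.9058). ∠CBL = 112.3°, so BL runs at -28.0° + (180° − 112.3°) = 39.700° from the x-axis; with |BL| = 40.8, L = B + 40.8·(cos 39.700°, sin 39.700°) = (50.022, 16.156). BL ⟂ LD; with |LD| = 19.9 on the right of BL, D = L + 19.9·(0.63877, -0.76940) = (62.733, 0.84483). Then |CD| = |D − C| = 62.739.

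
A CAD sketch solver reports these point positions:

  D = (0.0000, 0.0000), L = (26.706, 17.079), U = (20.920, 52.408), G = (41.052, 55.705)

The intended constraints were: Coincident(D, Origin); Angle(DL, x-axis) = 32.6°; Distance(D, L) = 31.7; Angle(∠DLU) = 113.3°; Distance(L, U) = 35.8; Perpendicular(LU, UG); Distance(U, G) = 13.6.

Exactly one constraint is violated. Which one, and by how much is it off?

Distance(U, G) = 13.6 — off by 6.80.

D = (0.00, 0.00) ✓; DL at 32.60° ✓; |DL| = 31.70 ✓; ∠DLU = 113.3° ✓; |LU| = 35.80 ✓; ∠(LU, UG) = 90.00° ✓; |UG| = 20.40 ✗.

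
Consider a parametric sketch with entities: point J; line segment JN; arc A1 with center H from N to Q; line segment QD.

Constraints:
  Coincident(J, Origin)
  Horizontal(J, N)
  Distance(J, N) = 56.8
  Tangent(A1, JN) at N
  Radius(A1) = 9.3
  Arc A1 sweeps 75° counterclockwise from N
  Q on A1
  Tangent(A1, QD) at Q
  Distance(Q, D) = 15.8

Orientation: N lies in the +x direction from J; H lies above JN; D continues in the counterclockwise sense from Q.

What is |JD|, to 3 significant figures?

73.3

On A1, N sits at bearing -90° from H; a 75° counterclockwise sweep puts Q at bearing -15°, so Q = H + 9.3·(cos -15°, sin -15°) = (65.8, 6.89). Tangency of A1 to QD means the radius HQ is perpendicular to QD, so QD runs along (−sin -15°, cos -15°); with |QD| = 15.8, D = (69.9, 22.2). Then |JD| = |D − J| = 73.3.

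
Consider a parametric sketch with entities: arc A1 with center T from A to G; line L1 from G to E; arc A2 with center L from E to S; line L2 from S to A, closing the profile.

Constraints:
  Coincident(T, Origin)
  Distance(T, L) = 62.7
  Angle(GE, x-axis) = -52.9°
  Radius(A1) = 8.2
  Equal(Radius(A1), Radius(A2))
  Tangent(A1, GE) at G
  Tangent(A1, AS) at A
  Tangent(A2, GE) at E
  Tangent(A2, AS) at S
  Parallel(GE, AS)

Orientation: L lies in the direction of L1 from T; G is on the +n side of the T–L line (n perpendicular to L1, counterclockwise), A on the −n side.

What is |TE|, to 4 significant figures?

63.23

The slot axis is L1's direction at -52.9°, so u = (cos -52.9°, sin -52.9°) = (0.6032, -0.7976) and n = (−sin -52.9°, cos -52.9°) = (0.7976, 0.6032). T is at the origin and L lies 62.7 along u from T, so L = 62.7·u = (37.82, -50.01). Tangency of A1 to both parallel lines with radius 8.2 puts G and A at T ± 8.2·n: G = (6.540, 4.946), A = (-6.540, -4.946). Equal radii place E and S the same way about L: E = L + 8.2·n = (44.36, -45.06), S = L − 8.2·n = (31.28, -54.95). Then |TE| = |E − T| = 63.23.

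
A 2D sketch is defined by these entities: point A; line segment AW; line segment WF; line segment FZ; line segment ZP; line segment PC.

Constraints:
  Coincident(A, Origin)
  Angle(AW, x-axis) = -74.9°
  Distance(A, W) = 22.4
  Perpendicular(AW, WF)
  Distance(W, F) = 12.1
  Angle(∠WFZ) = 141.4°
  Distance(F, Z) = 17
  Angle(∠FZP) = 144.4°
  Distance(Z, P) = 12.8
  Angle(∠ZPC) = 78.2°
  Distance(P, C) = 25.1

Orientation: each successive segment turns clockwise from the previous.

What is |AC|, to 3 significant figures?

4.46

∠FZP = 144.4° gives ZP at 121° from the x-axis; with |ZP| = 12.8, P = (-28.0, -7.02). ∠ZPC = 78.2° gives PC at 19.1° from the x-axis; with |PC| = 25.1, C = (-4.29, 1.20). Then |AC| = |C − A| = 4.46.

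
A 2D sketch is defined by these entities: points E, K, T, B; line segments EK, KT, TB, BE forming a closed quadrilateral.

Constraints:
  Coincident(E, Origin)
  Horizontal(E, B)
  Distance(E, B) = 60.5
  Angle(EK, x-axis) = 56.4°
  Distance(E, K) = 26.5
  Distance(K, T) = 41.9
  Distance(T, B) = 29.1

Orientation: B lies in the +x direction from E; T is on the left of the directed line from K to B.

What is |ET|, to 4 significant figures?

62.98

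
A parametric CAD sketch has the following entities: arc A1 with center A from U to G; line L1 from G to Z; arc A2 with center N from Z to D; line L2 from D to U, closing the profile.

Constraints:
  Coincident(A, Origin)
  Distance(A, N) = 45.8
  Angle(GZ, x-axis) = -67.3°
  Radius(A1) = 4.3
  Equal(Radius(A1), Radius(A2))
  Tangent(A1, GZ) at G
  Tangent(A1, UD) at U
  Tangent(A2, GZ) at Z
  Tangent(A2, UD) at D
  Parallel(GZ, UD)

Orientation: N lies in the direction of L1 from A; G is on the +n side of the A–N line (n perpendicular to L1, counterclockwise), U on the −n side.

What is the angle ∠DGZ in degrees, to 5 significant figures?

10.635°

The slot axis is L1's direction at -67.3°, so u = (cos -67.3°, sin -67.3°) = (0.38591, -0.92254) and n = (−sin -67.3°, cos -67.3°) = (0.92254, 0.38591). A is at the origin and N lies 45.8 along u from A, so N = 45.8·u = (17.674, -42.252). Tangency of A1 to both parallel lines with radius 4.3 puts G and U at A ± 4.3·n: G = (3.9669, 1.6594), U = (-3.9669, -1.6594). Equal radii place Z and D the same way about N: Z = N + 4.3·n = (21.641, -40.593), D = N − 4.3·n = (13.708, -43.912). Then cos ∠DGZ = GD·GZ / (|GD||GZ|), giving 10.635°.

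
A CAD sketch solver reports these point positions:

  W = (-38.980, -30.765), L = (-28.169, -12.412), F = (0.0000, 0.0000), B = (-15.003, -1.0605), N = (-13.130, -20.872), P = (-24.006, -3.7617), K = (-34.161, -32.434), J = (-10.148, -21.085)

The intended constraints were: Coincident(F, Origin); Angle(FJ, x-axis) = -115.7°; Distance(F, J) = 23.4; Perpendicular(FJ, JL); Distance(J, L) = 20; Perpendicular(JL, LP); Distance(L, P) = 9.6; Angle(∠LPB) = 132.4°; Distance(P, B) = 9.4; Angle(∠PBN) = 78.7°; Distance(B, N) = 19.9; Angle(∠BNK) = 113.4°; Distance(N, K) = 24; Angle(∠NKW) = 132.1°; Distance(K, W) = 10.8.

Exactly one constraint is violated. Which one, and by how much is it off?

Distance(K, W) = 10.8 — off by 5.70.

F = (0.00, 0.00) ✓; FJ at -115.7° ✓; |FJ| = 23.40 ✓; ∠(FJ, JL) = 90.00° ✓; |JL| = 20.00 ✓; ∠(JL, LP) = 90.00° ✓; |LP| = 9.600 ✓; ∠LPB = 132.4° ✓; |PB| = 9.399 ✓; ∠PBN = 78.70° ✓; |BN| = 19.90 ✓; ∠BNK = 113.4° ✓; |NK| = 24.00 ✓; ∠NKW = 132.1° ✓; |KW| = 5.100 ✗.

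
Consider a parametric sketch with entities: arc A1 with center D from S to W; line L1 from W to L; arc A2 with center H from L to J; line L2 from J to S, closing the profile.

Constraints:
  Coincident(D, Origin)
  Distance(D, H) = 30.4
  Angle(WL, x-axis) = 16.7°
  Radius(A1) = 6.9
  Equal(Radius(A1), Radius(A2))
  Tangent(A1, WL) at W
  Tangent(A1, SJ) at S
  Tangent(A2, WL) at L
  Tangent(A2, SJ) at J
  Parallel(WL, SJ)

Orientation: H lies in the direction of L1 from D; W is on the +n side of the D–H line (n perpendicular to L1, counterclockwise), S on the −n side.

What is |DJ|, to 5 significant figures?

31.173

The slot axis is L1's direction at 16.7°, so u = (cos 16.7°, sin 16.7°) = (0.95782, 0.28736) and n = (−sin 16.7°, cos 16.7°) = (-0.28736, 0.95782). D is at the origin and H lies 30.4 along u from D, so H = 30.4·u = (29.118, 8.7358). Tangency of A1 to both parallel lines with radius 6.9 puts W and S at D ± 6.9·n: W = (-1.9828, 6.6090), S = (1.9828, -6.6090). Equal radii place L and J the same way about H: L = H + 6.9·n = (27.135, 15.345), J = H − 6.9·n = (31.101, 2.1268). Then |DJ| = |J − D| = 31.173.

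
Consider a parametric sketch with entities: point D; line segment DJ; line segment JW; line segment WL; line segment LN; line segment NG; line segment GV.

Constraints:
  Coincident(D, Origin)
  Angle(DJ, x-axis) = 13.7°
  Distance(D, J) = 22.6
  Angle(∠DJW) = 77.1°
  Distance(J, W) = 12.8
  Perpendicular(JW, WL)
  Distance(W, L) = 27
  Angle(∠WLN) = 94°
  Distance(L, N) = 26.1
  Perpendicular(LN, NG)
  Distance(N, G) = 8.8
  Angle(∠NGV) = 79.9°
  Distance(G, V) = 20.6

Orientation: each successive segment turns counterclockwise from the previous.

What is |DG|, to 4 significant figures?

19.00

D is at the origin; DJ runs at 13.7° with length 22.6, so J = (21.96, 5.353). ∠DJW = 77.1° gives JW at 116.6° from the x-axis; with |JW| = 12.8, W = (16.23, 16.80). JW is perpendicular to WL, so WL runs at -153.4°; with |WL| = 27.0, L = (-7.916, 4.708). ∠WLN = 94.0° gives LN at -67.40° from the x-axis; with |LN| = 26.1, N = (2.114, -19.39). The perpendicularity gives NG at right angles to LN, so NG runs at 22.60°; with |NG| = 8.8, G = (10.24, -16.01). Then |DG| = |G − D| = 19.00.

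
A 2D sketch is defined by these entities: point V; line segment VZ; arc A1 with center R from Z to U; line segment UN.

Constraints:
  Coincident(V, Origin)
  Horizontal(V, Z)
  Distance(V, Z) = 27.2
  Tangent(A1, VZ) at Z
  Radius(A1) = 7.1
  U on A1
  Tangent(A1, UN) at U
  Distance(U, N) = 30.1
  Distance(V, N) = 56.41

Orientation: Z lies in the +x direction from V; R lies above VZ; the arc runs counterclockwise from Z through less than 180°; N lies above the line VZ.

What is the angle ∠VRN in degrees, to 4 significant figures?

145.6°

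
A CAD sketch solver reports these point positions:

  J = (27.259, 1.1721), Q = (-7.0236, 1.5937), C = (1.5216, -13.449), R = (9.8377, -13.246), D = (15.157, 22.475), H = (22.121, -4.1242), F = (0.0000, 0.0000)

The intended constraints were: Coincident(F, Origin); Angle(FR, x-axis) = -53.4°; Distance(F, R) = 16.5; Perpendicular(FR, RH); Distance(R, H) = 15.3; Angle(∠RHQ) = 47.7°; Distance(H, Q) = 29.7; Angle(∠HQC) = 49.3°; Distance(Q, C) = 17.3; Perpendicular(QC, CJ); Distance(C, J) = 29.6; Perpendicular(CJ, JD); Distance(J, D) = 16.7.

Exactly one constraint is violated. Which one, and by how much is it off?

Distance(J, D) = 16.7 — off by 7.80.

F = (0.00, 0.00) ✓; FR at -53.40° ✓; |FR| = 16.50 ✓; ∠(FR, RH) = 90.00° ✓; |RH| = 15.30 ✓; ∠RHQ = 47.70° ✓; |HQ| = 29.70 ✓; ∠HQC = 49.30° ✓; |QC| = 17.30 ✓; ∠(QC, CJ) = 90.00° ✓; |CJ| = 29.60 ✓; ∠(CJ, JD) = 90.00° ✓; |JD| = 24.50 ✗.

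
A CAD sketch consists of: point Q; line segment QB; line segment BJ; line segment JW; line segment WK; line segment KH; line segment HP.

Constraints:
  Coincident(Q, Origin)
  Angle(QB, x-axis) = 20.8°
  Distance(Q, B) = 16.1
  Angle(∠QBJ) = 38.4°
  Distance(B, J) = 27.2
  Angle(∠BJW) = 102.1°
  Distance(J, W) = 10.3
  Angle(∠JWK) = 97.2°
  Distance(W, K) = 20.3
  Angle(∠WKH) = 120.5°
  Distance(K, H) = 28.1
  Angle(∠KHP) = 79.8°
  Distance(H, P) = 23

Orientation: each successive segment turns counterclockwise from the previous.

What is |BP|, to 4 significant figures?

17.27

∠WKH = 120.5° gives KH at 22.60° from the x-axis; with |KH| = 28.1, H = (26.20, 3.605). ∠KHP = 79.8° gives HP at 122.8° from the x-axis; with |HP| = 23.0, P = (13.74, 22.94). Then |BP| = |P − B| = 17.27.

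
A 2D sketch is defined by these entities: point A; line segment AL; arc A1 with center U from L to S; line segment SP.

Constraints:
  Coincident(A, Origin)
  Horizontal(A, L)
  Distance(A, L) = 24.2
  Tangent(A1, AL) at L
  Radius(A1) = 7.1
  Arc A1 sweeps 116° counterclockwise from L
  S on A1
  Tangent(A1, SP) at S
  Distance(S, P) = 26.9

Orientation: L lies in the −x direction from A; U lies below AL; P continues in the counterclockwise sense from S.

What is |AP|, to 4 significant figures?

39.19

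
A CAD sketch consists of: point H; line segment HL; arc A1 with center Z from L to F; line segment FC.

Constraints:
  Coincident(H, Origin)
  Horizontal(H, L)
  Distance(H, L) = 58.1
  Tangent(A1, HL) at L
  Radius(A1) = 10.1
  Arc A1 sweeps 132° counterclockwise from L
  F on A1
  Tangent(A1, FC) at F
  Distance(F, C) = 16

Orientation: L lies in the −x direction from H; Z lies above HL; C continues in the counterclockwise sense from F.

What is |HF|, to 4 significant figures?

53.33

H is at the origin; H and L share the same y with |HL| = 58.1 and L on the −x side, so L = (-58.10, 0.000). Since A1 is tangent to HL there, ZL ⟂ HL, so Z = L + (0, 10.1) = (-58.10, 10.10). On A1, L sits at bearing -90° from Z; a 132° counterclockwise sweep puts F at bearing 42°, so F = Z + 10.1·(cos 42°, sin 42°) = (-50.59, 16.86). Then |HF| = |F − H| = 53.33.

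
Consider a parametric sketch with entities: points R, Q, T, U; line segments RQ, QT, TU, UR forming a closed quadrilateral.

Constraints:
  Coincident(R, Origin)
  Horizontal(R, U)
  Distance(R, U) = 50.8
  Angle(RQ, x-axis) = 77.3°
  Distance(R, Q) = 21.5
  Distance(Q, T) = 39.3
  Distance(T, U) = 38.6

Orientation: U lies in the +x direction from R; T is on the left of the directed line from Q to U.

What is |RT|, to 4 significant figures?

55.01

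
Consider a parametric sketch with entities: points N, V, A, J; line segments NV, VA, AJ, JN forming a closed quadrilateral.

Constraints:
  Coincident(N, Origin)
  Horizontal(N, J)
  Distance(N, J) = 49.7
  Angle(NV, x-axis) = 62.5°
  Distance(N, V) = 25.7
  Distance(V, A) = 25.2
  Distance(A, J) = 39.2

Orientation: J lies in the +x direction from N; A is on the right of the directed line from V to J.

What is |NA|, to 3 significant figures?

10.8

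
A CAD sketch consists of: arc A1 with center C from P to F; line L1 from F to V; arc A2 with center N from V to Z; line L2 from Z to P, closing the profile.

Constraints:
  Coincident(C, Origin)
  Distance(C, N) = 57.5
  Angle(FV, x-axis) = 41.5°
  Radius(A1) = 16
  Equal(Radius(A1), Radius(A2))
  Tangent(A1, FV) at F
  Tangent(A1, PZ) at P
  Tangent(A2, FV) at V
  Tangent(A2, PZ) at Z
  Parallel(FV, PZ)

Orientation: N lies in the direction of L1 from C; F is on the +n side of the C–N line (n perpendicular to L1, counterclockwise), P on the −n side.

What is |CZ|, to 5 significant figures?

59.685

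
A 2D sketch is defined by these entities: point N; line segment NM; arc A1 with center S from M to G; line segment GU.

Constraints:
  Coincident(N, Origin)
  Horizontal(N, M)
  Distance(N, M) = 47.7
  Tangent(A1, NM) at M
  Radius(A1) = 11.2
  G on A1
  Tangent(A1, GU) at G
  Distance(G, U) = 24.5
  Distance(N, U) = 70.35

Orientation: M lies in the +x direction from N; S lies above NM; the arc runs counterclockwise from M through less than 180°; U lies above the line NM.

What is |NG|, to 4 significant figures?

59.69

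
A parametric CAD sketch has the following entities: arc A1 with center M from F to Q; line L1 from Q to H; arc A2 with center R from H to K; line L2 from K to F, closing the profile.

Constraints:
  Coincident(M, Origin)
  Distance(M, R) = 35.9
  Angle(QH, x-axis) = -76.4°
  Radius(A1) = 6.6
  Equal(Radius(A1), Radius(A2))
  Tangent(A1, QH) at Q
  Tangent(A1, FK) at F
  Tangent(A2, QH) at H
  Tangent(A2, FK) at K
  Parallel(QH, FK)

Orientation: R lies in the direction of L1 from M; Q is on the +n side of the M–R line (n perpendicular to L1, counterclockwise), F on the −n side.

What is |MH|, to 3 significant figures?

36.5

Tangency of A1 to both parallel lines with radius 6.6 puts Q and F at M ± 6.6·n: Q = (6.41, 1.55), F = (-6.41, -1.55). Equal radii place H and K the same way about R: H = R + 6.6·n = (14.9, -33.3), K = R − 6.6·n = (2.03, -36.4). Then |MH| = |H − M| = 36.5.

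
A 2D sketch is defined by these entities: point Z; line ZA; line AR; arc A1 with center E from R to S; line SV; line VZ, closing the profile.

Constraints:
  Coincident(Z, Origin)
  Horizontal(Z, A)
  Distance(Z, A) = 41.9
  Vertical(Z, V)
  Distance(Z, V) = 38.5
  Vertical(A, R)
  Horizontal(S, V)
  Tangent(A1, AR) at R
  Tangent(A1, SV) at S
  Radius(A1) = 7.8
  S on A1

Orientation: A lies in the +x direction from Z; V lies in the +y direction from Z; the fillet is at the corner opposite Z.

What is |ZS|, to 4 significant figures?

51.43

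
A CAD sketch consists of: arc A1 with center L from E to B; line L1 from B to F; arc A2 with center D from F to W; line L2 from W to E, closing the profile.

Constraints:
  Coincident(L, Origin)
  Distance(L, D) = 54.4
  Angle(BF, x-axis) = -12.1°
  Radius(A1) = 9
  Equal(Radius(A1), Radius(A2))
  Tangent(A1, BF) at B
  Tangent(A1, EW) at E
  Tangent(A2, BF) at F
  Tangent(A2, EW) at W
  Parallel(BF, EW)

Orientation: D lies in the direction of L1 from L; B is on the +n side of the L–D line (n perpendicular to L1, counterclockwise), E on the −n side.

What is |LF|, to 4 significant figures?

55.14

The slot axis is L1's direction at -12.1°, so u = (cos -12.1°, sin -12.1°) = (0.9778, -0.2096) and n = (−sin -12.1°, cos -12.1°) = (0.2096, 0.9778). L is at the origin and D lies 54.4 along u from L, so D = 54.4·u = (53.19, -11.40). Tangency of A1 to both parallel lines with radius 9.0 puts B and E at L ± 9.0·n: B = (1.887, 8.800), E = (-1.887, -8.800). Equal radii place F and W the same way about D: F = D + 9.0·n = (55.08, -2.603), W = D − 9.0·n = (51.30, -20.20). Then |LF| = |F − L| = 55.14.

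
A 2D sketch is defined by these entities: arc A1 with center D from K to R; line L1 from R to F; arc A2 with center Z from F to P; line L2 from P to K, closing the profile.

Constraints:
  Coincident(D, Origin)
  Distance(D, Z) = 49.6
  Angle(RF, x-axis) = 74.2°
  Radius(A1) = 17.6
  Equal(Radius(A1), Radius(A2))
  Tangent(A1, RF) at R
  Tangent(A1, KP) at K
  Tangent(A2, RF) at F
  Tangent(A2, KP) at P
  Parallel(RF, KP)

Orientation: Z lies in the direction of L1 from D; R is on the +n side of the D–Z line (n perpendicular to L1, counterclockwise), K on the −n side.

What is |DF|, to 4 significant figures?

52.63

The slot axis is L1's direction at 74.2°, so u = (cos 74.2°, sin 74.2°) = (0.2723, 0.9622) and n = (−sin 74.2°, cos 74.2°) = (-0.9622, 0.2723). D is at the origin and Z lies 49.6 along u from D, so Z = 49.6·u = (13.51, 47.73). Tangency of A1 to both parallel lines with radius 17.6 puts R and K at D ± 17.6·n: R = (-16.94, 4.792), K = (16.94, -4.792). Equal radii place F and P the same way about Z: F = Z + 17.6·n = (-3.430, 52.52), P = Z − 17.6·n = (30.44, 42.93). Then |DF| = |F − D| = 52.63.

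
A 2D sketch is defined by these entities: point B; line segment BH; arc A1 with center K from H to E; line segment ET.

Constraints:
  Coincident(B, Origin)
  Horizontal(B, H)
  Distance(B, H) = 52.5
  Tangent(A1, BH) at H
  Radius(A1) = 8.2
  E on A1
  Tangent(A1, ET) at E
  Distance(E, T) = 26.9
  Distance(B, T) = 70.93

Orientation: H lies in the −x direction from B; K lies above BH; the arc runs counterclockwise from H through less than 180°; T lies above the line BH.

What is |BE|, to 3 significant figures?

47.7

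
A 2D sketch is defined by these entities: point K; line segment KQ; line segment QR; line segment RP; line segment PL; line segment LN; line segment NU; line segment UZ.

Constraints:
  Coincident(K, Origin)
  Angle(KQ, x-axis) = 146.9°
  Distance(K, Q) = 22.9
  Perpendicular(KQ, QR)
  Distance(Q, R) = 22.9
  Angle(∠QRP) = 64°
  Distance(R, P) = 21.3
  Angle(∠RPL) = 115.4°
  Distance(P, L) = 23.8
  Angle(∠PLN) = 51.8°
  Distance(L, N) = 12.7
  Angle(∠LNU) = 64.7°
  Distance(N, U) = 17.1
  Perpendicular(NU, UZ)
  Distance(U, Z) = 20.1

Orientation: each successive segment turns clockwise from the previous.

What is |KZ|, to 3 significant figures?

16.5

K is at the origin; KQ runs at 146.9° with length 22.9, so Q = (-19.2, 12.5). The perpendicularity gives QR at right angles to KQ, so QR runs at 56.9°; with |QR| = 22.9, R = (-6.68, 31.7). ∠QRP = 64.0° gives RP at -59.1° from the x-axis; with |RP| = 21.3, P = (4.26, 13.4). ∠RPL = 115.4° gives PL at -124° from the x-axis; with |PL| = 23.8, L = (-8.94, -6.39). ∠PLN = 51.8° gives LN at 108° from the x-axis; with |LN| = 12.7, N = (-12.9, 5.68). ∠LNU = 64.7° gives NU at -7.20° from the x-axis; with |NU| = 17.1, U = (4.07, 3.54). The perpendicularity gives UZ at right angles to NU, so UZ runs at -97.2°; with |UZ| = 20.1, Z = (1.56, -16.4). Then |KZ| = |Z − K| = 16.5.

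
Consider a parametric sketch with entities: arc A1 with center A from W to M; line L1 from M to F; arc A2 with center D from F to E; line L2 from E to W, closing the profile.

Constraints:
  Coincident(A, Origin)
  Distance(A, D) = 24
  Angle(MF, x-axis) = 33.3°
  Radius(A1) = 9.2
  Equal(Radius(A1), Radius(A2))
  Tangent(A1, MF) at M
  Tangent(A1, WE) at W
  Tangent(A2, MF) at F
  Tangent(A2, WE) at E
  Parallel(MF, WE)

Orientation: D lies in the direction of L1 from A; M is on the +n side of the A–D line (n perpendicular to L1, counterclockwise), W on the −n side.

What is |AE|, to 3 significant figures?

25.7

The slot axis is L1's direction at 33.3°, so u = (cos 33.3°, sin 33.3°) = (0.836, 0.549) and n = (−sin 33.3°, cos 33.3°) = (-0.549, 0.836). A is at the origin and D lies 24.0 along u from A, so D = 24.0·u = (20.1, 13.2). Tangency of A1 to both parallel lines with radius 9.2 puts M and W at A ± 9.2·n: M = (-5.05, 7.69), W = (5.05, -7.69). Equal radii place F and E the same way about D: F = D + 9.2·n = (15.0, 20.9), E = D − 9.2·n = (25.1, 5.49). Then |AE| = |E − A| = 25.7.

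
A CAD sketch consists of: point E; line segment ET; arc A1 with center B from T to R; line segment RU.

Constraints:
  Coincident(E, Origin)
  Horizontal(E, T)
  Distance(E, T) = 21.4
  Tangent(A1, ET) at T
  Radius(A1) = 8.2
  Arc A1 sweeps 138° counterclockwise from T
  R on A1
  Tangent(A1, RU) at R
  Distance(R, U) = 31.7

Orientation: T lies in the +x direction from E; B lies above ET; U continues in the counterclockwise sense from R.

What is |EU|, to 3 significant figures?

35.7

E is at the origin; E and T share the same y with |ET| = 21.4 and T on the +x side, so T = (21.4, 0.00). The tangent condition forces BT to be normal to ET, so B = T + (0, 8.2) = (21.4, 8.20). On A1, T sits at bearing -90° from B; a 138° counterclockwise sweep puts R at bearing 48°, so R = B + 8.2·(cos 48°, sin 48°) = (26.9, 14.3). Since A1 is tangent to RU there, BR ⟂ RU, so RU runs along (−sin 48°, cos 48°); with |RU| = 31.7, U = (3.33, 35.5). Then |EU| = |U − E| = 35.7.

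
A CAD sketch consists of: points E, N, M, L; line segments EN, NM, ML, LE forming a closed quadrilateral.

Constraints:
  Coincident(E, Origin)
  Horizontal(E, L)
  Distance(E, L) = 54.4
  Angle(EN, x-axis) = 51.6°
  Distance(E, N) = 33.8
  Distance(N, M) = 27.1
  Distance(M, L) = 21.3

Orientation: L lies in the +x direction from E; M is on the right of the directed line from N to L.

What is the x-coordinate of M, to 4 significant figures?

33.23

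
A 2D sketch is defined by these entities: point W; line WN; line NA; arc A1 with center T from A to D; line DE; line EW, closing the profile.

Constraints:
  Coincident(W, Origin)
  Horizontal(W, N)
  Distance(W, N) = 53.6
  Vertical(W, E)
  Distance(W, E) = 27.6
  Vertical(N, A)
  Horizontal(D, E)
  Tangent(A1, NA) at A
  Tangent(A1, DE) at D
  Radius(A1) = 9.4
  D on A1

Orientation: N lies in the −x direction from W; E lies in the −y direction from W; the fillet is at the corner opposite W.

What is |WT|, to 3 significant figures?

47.8

WE is vertical with |WE| = 27.6 and E on the −y side, so E = (0.00, -27.6). The virtual corner opposite W is at (-53.6, -27.6). Since A1 is tangent to NA there, TA ⟂ NA and A1 meets DE tangentially, so TD is at right angles to DE, with radius 9.4, so the center T sits 9.4 in from both sides at T = (-44.2, -18.2). Then |WT| = |T − W| = 47.8.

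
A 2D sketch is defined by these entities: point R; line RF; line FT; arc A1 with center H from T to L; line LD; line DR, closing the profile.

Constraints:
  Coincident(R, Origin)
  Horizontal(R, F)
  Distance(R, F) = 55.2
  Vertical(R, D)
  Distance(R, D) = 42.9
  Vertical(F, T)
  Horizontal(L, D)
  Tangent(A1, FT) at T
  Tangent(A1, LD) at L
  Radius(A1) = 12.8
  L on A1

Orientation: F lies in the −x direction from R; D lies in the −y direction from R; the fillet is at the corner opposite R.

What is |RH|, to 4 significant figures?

52.00

R is at the origin; RF is horizontal with |RF| = 55.2 and F on the −x side, so F = (-55.20, 0.000). RD is vertical with |RD| = 42.9 and D on the −y side, so D = (0.000, -42.90). The virtual corner opposite R is at (-55.20, -42.90). Tangency of A1 to FT means the radius HT is perpendicular to FT and since A1 is tangent to LD there, HL ⟂ LD, with radius 12.8, so the center H sits 12.8 in from both sides at H = (-42.40, -30.10). Then |RH| = |H − R| = 52.00.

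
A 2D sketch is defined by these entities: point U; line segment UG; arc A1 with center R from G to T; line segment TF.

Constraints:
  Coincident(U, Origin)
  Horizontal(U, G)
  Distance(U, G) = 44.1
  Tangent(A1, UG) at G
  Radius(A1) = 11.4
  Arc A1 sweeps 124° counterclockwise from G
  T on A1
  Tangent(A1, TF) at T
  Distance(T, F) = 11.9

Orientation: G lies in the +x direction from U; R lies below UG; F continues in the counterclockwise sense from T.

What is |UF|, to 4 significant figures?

49.70

U is at the origin; U and G share the same y with |UG| = 44.1 and G on the +x side, so G = (44.10, 0.000). The tangent condition forces RG to be normal to UG, so R = G + (0, -11.4) = (44.10, -11.40). On A1, G sits at bearing 90° from R; a 124° counterclockwise sweep puts T at bearing 214°, so T = R + 11.4·(cos 214°, sin 214°) = (34.65, -17.77). Tangency of A1 to TF means the radius RT is perpendicular to TF, so TF runs along (−sin 214°, cos 214°); with |TF| = 11.9, F = (41.30, -27.64). Then |UF| = |F − U| = 49.70.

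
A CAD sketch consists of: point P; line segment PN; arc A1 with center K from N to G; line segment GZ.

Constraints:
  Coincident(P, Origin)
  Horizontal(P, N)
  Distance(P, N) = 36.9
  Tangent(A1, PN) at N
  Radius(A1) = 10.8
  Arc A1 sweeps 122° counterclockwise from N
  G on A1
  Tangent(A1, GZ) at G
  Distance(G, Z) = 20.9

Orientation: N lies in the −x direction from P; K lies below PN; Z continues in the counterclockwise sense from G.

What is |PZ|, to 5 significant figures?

48.956

P is at the origin; PN is horizontal with |PN| = 36.9 and N on the −x side, so N = (-36.900, 0.0000). Tangency of A1 to PN means the radius KN is perpendicular to PN, so K = N + (0, -10.8) = (-36.900, -10.800). On A1, N sits at bearing 90° from K; a 122° counterclockwise sweep puts G at bearing 212°, so G = K + 10.8·(cos 212°, sin 212°) = (-46.059, -16.523). Since A1 is tangent to GZ there, KG ⟂ GZ, so GZ runs along (−sin 212°, cos 212°); with |GZ| = 20.9, Z = (-34.984, -34.247). Then |PZ| = |Z − P| = 48.956.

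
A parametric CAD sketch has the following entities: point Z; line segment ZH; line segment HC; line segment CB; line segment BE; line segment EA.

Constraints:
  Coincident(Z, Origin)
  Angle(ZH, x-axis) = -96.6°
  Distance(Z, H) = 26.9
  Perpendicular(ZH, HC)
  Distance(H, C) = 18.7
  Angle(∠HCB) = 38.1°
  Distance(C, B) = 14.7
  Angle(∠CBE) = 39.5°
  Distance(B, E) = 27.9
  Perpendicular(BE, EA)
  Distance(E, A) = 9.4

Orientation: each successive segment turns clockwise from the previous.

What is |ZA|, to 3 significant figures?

48.5

Z is at the origin; ZH runs at -96.6° with length 26.9, so H = (-3.09, -26.7). The perpendicularity gives HC at right angles to ZH, so HC runs at 173°; with |HC| = 18.7, C = (-21.7, -24.6). ∠HCB = 38.1° gives CB at 31.5° from the x-axis; with |CB| = 14.7, B = (-9.13, -16.9). ∠CBE = 39.5° gives BE at -109° from the x-axis; with |BE| = 27.9, E = (-18.2, -43.3). The perpendicularity gives EA at right angles to BE, so EA runs at 161°; with |EA| = 9.4, A = (-27.1, -40.2). Then |ZA| = |A − Z| = 48.5.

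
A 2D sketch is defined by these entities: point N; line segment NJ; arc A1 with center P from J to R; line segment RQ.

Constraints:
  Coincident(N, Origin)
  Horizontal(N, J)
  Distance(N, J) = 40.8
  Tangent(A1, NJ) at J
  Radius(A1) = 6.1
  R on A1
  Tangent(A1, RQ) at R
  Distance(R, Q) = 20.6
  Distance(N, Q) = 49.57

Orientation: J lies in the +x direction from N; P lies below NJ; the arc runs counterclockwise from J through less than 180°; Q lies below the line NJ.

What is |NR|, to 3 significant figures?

35.9

Checks: |PJ| = 6.100 ✓; |PR| = 6.100 ✓; ∠(PR, RQ) = 90.00° ✓; |RQ| = 20.60 ✓; |NQ| = 49.57 ✓.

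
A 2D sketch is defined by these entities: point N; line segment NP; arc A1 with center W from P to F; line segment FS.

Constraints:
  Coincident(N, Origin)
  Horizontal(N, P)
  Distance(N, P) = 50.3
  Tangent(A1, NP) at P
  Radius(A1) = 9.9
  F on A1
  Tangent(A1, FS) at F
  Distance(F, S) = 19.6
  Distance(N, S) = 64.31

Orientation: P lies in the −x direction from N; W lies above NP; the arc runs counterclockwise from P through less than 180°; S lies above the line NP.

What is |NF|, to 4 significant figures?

46.13

N is at the origin; NP is horizontal with |NP| = 50.3 and P on the −x side, so P = (-50.30, 0.000). A1 meets NP tangentially, so WP is at right angles to NP, so W = P + (0, 9.9) = (-50.30, 9.900). Since WF ⟂ FS (tangency), |WS| = √(9.9² + 19.6²) = 21.96 regardless of where F sits on A1. So S lies on both circle(N, 64.31) and circle(W, 21.96); the above-NP intersection is S = (-56.34, 31.01). F is the foot of the tangent from S: F = (-43.03, 16.62).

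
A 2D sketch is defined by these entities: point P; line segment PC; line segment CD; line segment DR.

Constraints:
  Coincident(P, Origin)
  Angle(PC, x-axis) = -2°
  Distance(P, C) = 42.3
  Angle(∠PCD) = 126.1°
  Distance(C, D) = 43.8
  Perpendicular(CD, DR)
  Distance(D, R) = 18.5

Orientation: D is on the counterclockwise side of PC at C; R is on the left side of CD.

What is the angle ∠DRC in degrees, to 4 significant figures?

67.10°

P is at the origin; PC runs at -2.0° with length 42.3, so C = 42.3·(cos -2.0°, sin -2.0°) = (42.27, -1.476). ∠PCD = 126.1°, so CD runs at -2.0° + (180° − 126.1°) = 51.90° from the x-axis; with |CD| = 43.8, D = C + 43.8·(cos 51.90°, sin 51.90°) = (69.30, 32.99). CD ⟂ DR; with |DR| = 18.5 on the left of CD, R = D + 18.5·(-0.7869, 0.6170) = (54.74, 44.41). Then cos ∠DRC = RD·RC / (|RD||RC|), giving 67.10°.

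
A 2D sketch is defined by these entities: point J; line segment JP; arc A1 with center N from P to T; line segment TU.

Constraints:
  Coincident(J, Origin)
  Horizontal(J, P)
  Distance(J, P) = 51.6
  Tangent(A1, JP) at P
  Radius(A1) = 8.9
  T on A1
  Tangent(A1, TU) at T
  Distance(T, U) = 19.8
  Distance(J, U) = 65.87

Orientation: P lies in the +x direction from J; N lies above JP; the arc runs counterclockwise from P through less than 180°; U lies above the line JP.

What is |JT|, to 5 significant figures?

61.227

J is at the origin; J and P share the same y with |JP| = 51.6 and P on the +x side, so P = (51.600, 0.0000). Since A1 is tangent to JP there, NP ⟂ JP, so N = P + (0, 8.9) = (51.600, 8.9000). Since NT ⟂ TU (tangency), |NU| = √(8.9² + 19.8²) = 21.708 regardless of where T sits on A1. So U lies on both circle(J, 65.87) and circle(N, 21.708); the above-JP intersection is U = (58.989, 29.312). T is the foot of the tangent from U: T = (60.475, 9.5681).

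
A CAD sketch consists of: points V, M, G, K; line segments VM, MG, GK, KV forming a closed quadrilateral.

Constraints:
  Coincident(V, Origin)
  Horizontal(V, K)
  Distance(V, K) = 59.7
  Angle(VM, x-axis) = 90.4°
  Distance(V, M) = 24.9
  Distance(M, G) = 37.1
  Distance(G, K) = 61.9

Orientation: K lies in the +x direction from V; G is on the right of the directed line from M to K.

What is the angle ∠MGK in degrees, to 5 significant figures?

77.384°

V is at the origin; V and K share the same y with |VK| = 59.7 and K in +x, so K = (59.7, 0). VM runs at 90.4° with |VM| = 24.9, so M = (-0.17383, 24.899). G is determined by |MG| = 37.1 and |GK| = 61.9 together: it lies at the intersection of circle(M, 37.1) and circle(K, 61.9). With |MK| = 64.845, the foot of the radical line on MK is 13.491 from M and the perpendicular offset is √(37.1² − 13.491²) = 34.560. Taking the right-of-MK solution: G = (-0.98750, -12.192).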